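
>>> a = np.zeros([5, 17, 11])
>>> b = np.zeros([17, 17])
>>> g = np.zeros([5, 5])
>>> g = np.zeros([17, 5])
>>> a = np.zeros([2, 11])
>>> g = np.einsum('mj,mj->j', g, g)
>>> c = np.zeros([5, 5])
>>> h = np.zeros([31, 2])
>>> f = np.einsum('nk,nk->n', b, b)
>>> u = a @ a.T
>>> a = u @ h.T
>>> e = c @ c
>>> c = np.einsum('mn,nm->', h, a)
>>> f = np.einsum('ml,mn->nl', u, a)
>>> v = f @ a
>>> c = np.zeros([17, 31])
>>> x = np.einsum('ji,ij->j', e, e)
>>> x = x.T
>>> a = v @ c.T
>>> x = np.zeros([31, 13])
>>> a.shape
(31, 17)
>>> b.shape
(17, 17)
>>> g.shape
(5,)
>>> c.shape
(17, 31)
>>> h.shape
(31, 2)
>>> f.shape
(31, 2)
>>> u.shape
(2, 2)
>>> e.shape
(5, 5)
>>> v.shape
(31, 31)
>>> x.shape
(31, 13)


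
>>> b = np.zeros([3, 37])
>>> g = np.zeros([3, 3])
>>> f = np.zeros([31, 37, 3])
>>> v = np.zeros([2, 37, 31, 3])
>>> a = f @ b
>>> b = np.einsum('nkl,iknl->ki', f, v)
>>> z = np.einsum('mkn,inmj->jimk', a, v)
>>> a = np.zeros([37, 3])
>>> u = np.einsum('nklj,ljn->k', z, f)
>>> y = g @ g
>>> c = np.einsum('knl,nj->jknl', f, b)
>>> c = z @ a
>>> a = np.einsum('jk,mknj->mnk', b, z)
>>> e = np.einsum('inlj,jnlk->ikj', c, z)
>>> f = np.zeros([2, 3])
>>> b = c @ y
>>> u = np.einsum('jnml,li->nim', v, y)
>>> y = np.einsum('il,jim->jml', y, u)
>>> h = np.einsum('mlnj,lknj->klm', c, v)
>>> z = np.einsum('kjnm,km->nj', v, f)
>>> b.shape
(3, 2, 31, 3)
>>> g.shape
(3, 3)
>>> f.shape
(2, 3)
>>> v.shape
(2, 37, 31, 3)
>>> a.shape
(3, 31, 2)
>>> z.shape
(31, 37)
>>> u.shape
(37, 3, 31)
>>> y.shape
(37, 31, 3)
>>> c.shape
(3, 2, 31, 3)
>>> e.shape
(3, 37, 3)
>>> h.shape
(37, 2, 3)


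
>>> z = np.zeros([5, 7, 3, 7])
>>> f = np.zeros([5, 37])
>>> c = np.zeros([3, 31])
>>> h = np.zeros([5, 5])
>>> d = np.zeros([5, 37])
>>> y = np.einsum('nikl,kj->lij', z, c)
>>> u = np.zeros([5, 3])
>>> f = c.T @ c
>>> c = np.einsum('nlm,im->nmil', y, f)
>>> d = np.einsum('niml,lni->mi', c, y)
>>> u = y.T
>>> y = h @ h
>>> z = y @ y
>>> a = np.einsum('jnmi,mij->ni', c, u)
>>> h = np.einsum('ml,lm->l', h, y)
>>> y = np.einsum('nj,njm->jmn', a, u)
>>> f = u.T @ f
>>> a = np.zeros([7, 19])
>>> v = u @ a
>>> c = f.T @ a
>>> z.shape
(5, 5)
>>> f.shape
(7, 7, 31)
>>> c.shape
(31, 7, 19)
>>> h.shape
(5,)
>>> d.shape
(31, 31)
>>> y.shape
(7, 7, 31)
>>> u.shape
(31, 7, 7)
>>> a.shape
(7, 19)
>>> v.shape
(31, 7, 19)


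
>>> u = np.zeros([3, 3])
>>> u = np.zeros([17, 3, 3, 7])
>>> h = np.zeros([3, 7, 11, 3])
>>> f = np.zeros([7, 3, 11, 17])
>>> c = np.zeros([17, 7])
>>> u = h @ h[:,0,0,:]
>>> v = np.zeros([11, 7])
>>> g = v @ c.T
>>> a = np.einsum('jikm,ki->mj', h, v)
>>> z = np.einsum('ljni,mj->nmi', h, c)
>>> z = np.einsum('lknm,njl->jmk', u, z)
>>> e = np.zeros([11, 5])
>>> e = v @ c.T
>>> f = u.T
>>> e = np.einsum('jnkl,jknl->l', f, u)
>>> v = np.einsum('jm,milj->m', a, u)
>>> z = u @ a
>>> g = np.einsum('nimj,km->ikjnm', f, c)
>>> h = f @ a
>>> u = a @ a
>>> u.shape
(3, 3)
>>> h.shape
(3, 11, 7, 3)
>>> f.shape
(3, 11, 7, 3)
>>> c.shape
(17, 7)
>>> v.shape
(3,)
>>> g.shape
(11, 17, 3, 3, 7)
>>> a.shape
(3, 3)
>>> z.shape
(3, 7, 11, 3)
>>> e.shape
(3,)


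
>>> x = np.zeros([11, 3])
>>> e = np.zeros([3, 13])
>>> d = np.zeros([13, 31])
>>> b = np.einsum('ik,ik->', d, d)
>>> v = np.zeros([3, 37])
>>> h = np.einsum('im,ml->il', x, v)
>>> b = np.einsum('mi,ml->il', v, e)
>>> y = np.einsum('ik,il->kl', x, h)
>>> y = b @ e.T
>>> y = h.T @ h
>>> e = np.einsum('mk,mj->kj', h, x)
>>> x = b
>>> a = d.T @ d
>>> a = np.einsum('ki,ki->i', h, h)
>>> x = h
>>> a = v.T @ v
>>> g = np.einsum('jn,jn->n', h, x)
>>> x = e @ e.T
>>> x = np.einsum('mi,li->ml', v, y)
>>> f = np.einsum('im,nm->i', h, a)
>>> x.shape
(3, 37)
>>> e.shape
(37, 3)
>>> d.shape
(13, 31)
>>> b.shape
(37, 13)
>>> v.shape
(3, 37)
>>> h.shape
(11, 37)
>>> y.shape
(37, 37)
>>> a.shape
(37, 37)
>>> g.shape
(37,)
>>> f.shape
(11,)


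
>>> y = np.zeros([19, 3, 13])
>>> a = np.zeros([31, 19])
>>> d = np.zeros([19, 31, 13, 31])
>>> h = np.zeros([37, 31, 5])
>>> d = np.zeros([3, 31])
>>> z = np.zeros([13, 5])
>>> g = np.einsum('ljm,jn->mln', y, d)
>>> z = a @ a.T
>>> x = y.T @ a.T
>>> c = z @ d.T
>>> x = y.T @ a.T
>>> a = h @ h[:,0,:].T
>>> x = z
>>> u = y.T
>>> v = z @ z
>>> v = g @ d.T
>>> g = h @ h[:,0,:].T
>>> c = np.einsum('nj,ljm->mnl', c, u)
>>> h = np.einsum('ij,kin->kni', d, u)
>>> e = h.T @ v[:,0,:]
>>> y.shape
(19, 3, 13)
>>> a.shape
(37, 31, 37)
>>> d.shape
(3, 31)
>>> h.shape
(13, 19, 3)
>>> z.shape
(31, 31)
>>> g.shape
(37, 31, 37)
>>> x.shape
(31, 31)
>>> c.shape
(19, 31, 13)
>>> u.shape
(13, 3, 19)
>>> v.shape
(13, 19, 3)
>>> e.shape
(3, 19, 3)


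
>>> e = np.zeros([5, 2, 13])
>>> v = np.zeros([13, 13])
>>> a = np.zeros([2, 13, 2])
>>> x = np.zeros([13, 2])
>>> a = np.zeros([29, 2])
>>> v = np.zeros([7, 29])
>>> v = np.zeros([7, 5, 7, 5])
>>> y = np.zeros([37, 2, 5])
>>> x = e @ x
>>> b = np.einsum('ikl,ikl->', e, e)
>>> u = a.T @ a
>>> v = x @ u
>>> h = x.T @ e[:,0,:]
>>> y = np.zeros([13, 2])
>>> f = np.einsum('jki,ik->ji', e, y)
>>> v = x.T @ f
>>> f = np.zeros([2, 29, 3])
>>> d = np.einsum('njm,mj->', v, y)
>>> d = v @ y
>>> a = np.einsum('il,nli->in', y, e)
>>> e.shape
(5, 2, 13)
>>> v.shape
(2, 2, 13)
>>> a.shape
(13, 5)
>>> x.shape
(5, 2, 2)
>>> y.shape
(13, 2)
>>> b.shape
()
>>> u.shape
(2, 2)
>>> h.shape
(2, 2, 13)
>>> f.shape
(2, 29, 3)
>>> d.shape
(2, 2, 2)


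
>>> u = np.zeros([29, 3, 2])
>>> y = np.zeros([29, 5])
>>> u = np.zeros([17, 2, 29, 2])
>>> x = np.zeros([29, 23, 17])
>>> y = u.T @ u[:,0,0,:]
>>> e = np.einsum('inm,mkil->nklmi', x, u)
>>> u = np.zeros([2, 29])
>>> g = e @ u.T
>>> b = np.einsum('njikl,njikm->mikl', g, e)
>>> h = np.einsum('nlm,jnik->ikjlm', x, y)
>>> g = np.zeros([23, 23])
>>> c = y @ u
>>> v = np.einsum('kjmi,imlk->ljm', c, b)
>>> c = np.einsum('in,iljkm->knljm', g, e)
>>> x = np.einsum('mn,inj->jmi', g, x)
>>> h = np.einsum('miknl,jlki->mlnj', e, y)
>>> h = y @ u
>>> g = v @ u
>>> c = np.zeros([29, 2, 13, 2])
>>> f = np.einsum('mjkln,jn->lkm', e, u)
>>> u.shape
(2, 29)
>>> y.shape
(2, 29, 2, 2)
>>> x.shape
(17, 23, 29)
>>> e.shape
(23, 2, 2, 17, 29)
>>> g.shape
(17, 29, 29)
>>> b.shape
(29, 2, 17, 2)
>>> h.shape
(2, 29, 2, 29)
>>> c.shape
(29, 2, 13, 2)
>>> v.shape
(17, 29, 2)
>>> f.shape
(17, 2, 23)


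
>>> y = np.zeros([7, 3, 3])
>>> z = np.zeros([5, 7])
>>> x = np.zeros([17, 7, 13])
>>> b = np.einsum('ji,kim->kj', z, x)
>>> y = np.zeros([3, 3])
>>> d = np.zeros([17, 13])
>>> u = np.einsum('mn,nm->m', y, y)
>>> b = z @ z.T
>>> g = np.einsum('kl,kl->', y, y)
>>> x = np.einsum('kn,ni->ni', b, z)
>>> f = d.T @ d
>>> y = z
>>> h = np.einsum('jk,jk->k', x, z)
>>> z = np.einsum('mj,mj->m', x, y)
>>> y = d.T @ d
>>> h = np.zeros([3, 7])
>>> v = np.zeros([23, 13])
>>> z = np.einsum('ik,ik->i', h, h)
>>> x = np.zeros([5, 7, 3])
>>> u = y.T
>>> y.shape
(13, 13)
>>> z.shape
(3,)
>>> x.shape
(5, 7, 3)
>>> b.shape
(5, 5)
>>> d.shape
(17, 13)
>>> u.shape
(13, 13)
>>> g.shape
()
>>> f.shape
(13, 13)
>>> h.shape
(3, 7)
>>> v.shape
(23, 13)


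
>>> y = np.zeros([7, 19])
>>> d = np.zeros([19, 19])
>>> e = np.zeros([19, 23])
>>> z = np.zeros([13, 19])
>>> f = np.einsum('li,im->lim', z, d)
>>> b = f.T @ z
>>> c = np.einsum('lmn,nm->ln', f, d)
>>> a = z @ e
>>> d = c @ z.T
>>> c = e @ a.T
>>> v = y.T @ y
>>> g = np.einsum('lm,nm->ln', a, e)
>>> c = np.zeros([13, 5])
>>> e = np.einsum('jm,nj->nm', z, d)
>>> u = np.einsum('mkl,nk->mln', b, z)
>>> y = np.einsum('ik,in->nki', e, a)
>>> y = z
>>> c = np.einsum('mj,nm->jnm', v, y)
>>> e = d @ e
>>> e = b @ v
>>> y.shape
(13, 19)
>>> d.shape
(13, 13)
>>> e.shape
(19, 19, 19)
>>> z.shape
(13, 19)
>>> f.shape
(13, 19, 19)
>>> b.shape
(19, 19, 19)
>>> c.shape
(19, 13, 19)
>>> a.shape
(13, 23)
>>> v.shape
(19, 19)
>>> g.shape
(13, 19)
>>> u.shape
(19, 19, 13)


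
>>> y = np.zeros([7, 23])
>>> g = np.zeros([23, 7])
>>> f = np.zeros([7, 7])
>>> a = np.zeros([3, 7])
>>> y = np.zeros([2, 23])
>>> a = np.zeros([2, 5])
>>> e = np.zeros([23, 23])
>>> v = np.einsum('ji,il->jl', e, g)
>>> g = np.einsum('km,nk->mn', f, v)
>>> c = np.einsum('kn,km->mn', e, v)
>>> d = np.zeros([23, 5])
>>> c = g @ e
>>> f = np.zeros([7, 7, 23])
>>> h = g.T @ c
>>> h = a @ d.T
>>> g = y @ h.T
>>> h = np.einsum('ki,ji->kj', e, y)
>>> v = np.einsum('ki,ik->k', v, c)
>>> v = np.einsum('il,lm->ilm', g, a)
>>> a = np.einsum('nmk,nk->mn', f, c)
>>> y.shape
(2, 23)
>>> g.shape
(2, 2)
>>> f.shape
(7, 7, 23)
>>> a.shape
(7, 7)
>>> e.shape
(23, 23)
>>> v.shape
(2, 2, 5)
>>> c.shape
(7, 23)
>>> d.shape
(23, 5)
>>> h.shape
(23, 2)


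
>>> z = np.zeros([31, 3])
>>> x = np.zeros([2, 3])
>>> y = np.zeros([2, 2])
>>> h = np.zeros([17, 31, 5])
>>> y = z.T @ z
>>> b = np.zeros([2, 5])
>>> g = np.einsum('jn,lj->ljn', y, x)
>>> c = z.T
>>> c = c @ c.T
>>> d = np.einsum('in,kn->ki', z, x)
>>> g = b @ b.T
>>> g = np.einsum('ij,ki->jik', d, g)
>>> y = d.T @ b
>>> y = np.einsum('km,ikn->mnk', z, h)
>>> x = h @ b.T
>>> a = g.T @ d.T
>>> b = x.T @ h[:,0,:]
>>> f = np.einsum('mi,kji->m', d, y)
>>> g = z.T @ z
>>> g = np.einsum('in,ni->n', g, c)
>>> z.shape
(31, 3)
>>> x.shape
(17, 31, 2)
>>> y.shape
(3, 5, 31)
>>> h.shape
(17, 31, 5)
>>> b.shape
(2, 31, 5)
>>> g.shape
(3,)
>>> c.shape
(3, 3)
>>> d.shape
(2, 31)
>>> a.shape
(2, 2, 2)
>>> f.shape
(2,)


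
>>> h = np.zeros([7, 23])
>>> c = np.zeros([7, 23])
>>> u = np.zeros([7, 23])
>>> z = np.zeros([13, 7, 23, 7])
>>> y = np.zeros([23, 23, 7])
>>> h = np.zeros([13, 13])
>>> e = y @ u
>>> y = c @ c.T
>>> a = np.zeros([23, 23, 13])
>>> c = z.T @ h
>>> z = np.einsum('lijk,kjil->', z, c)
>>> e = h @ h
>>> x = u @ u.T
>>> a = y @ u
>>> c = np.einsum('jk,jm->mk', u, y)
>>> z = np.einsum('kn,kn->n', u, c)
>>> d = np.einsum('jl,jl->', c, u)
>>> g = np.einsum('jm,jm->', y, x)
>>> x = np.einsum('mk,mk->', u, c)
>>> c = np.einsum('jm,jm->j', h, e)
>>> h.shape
(13, 13)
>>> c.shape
(13,)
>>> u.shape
(7, 23)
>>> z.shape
(23,)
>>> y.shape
(7, 7)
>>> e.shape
(13, 13)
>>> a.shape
(7, 23)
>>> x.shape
()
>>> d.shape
()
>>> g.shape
()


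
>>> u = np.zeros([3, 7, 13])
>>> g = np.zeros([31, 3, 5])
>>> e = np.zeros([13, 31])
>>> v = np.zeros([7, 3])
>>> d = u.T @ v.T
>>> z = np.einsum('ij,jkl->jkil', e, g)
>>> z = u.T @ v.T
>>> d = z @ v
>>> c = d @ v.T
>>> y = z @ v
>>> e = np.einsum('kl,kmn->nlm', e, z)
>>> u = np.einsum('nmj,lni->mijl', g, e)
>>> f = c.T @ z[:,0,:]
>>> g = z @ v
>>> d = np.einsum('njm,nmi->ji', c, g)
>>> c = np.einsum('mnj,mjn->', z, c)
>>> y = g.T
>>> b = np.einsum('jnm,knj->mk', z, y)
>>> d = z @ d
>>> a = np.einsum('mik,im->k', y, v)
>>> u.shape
(3, 7, 5, 7)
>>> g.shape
(13, 7, 3)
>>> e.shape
(7, 31, 7)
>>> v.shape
(7, 3)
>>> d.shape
(13, 7, 3)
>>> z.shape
(13, 7, 7)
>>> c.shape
()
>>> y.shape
(3, 7, 13)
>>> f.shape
(7, 7, 7)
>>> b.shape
(7, 3)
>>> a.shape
(13,)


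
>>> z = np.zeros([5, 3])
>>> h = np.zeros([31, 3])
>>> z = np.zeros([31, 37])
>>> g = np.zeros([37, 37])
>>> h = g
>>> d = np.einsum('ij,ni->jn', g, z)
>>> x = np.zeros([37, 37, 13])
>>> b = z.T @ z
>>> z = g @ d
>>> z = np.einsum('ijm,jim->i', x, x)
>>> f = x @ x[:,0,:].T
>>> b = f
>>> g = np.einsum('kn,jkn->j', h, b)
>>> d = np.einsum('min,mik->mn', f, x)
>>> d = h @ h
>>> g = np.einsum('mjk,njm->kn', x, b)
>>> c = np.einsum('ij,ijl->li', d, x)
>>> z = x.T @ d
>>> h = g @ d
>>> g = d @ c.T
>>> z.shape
(13, 37, 37)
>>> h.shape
(13, 37)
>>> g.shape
(37, 13)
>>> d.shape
(37, 37)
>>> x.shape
(37, 37, 13)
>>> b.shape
(37, 37, 37)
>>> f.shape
(37, 37, 37)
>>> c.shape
(13, 37)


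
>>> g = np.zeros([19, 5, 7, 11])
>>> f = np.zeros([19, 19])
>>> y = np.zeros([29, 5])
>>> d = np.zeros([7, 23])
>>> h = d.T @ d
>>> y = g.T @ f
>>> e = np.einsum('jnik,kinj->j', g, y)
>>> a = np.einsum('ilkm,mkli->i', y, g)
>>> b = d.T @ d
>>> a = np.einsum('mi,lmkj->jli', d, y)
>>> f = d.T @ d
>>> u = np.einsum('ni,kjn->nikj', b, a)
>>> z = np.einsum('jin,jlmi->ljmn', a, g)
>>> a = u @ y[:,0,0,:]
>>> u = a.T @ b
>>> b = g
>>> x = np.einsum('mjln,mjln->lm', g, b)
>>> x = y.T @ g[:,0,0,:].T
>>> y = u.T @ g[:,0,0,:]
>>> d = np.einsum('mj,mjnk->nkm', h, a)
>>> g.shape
(19, 5, 7, 11)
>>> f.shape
(23, 23)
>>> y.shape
(23, 23, 19, 11)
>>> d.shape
(19, 19, 23)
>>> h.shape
(23, 23)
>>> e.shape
(19,)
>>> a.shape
(23, 23, 19, 19)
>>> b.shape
(19, 5, 7, 11)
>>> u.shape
(19, 19, 23, 23)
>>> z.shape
(5, 19, 7, 23)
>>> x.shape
(19, 5, 7, 19)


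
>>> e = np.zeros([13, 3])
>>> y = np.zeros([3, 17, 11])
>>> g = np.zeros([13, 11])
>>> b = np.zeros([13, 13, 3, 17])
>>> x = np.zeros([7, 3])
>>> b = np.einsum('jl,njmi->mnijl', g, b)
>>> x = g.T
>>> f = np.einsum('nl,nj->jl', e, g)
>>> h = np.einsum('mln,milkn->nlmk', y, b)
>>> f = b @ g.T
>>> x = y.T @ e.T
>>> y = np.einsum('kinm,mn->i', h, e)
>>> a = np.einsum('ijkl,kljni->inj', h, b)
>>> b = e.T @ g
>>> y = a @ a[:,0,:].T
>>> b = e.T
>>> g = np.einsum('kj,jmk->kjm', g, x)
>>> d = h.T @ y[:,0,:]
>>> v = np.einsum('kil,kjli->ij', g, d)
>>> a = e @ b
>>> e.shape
(13, 3)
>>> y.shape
(11, 13, 11)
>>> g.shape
(13, 11, 17)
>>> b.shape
(3, 13)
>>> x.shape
(11, 17, 13)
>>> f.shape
(3, 13, 17, 13, 13)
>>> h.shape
(11, 17, 3, 13)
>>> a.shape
(13, 13)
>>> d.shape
(13, 3, 17, 11)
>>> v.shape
(11, 3)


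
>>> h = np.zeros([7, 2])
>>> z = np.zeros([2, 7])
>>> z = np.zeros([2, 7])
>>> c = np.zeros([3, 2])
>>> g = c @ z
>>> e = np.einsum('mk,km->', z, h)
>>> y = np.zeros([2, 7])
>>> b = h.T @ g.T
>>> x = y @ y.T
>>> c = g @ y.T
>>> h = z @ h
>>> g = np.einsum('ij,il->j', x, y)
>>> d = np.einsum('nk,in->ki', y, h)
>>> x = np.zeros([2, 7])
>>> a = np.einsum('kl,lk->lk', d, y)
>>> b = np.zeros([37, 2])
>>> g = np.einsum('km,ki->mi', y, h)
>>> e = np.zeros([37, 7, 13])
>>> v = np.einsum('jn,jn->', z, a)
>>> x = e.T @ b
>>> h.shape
(2, 2)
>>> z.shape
(2, 7)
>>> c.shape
(3, 2)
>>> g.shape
(7, 2)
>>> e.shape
(37, 7, 13)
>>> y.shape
(2, 7)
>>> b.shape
(37, 2)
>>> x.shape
(13, 7, 2)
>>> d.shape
(7, 2)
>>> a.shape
(2, 7)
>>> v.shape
()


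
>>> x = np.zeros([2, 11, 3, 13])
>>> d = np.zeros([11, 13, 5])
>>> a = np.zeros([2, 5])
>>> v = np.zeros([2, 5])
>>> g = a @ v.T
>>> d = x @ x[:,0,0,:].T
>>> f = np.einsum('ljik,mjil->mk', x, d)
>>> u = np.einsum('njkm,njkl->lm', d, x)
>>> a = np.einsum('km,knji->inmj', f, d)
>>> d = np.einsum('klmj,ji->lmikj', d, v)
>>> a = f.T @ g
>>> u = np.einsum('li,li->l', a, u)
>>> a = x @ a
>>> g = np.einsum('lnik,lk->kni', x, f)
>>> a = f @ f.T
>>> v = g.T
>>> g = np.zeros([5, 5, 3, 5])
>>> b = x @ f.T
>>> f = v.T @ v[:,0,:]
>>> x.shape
(2, 11, 3, 13)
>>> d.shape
(11, 3, 5, 2, 2)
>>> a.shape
(2, 2)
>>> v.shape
(3, 11, 13)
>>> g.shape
(5, 5, 3, 5)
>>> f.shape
(13, 11, 13)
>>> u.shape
(13,)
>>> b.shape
(2, 11, 3, 2)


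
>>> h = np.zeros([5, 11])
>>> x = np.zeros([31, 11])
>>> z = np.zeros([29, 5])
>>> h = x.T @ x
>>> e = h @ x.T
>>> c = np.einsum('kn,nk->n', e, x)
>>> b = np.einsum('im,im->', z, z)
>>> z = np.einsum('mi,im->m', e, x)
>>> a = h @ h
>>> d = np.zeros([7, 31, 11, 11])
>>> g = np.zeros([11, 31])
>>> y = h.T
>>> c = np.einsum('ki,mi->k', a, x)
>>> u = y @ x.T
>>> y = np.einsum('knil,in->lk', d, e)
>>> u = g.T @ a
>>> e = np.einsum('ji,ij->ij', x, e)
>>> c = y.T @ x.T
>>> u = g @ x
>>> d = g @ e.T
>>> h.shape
(11, 11)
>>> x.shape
(31, 11)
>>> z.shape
(11,)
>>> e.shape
(11, 31)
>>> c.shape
(7, 31)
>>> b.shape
()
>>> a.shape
(11, 11)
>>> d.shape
(11, 11)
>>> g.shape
(11, 31)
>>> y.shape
(11, 7)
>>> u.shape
(11, 11)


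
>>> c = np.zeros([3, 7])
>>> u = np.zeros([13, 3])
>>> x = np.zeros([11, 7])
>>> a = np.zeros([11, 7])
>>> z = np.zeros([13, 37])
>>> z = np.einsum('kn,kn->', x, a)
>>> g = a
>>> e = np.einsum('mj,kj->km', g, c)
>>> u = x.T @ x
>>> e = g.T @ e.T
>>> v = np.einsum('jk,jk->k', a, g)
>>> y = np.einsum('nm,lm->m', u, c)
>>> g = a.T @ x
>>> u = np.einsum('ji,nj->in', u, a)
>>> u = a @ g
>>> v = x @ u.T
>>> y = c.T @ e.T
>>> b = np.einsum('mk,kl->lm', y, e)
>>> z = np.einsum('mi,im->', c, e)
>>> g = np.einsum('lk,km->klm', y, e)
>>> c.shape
(3, 7)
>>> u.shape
(11, 7)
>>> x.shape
(11, 7)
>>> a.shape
(11, 7)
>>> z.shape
()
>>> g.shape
(7, 7, 3)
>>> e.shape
(7, 3)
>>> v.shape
(11, 11)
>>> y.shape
(7, 7)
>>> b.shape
(3, 7)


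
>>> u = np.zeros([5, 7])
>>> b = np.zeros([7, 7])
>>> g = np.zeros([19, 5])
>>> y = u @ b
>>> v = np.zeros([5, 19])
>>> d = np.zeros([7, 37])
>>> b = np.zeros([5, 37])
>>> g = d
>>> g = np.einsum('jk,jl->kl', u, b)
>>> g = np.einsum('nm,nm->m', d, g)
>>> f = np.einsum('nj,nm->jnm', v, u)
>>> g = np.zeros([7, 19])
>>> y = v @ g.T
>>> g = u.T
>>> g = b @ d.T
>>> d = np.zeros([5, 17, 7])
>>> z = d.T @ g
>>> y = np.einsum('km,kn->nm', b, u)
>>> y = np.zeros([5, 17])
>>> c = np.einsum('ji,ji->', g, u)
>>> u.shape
(5, 7)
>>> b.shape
(5, 37)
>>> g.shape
(5, 7)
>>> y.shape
(5, 17)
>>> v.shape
(5, 19)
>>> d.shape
(5, 17, 7)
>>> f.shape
(19, 5, 7)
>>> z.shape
(7, 17, 7)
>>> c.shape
()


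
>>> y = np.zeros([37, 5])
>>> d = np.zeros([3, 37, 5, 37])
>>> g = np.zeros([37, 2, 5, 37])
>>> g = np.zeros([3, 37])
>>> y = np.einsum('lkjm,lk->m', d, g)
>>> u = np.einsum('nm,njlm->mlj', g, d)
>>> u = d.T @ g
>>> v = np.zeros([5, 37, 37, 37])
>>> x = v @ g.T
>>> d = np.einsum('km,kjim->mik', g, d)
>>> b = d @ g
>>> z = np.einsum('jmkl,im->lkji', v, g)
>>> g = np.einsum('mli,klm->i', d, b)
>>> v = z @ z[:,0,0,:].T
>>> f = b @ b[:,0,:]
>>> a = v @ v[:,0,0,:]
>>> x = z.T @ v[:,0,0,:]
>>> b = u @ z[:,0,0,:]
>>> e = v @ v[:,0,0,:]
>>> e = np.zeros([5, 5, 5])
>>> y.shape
(37,)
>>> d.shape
(37, 5, 3)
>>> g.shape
(3,)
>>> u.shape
(37, 5, 37, 37)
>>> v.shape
(37, 37, 5, 37)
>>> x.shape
(3, 5, 37, 37)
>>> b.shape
(37, 5, 37, 3)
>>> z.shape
(37, 37, 5, 3)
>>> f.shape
(37, 5, 37)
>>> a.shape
(37, 37, 5, 37)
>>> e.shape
(5, 5, 5)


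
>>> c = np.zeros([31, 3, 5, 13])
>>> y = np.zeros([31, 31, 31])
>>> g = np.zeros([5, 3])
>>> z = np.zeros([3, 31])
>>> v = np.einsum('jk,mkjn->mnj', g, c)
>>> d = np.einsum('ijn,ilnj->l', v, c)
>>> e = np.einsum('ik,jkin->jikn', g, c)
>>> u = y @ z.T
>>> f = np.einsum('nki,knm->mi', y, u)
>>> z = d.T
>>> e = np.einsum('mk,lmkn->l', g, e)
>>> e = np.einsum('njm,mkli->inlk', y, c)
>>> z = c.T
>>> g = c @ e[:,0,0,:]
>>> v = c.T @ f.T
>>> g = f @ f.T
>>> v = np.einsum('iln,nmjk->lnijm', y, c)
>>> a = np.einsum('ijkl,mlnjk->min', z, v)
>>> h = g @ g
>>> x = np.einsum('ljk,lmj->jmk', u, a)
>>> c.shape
(31, 3, 5, 13)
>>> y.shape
(31, 31, 31)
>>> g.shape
(3, 3)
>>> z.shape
(13, 5, 3, 31)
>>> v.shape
(31, 31, 31, 5, 3)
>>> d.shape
(3,)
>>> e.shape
(13, 31, 5, 3)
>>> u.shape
(31, 31, 3)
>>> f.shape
(3, 31)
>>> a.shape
(31, 13, 31)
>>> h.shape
(3, 3)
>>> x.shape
(31, 13, 3)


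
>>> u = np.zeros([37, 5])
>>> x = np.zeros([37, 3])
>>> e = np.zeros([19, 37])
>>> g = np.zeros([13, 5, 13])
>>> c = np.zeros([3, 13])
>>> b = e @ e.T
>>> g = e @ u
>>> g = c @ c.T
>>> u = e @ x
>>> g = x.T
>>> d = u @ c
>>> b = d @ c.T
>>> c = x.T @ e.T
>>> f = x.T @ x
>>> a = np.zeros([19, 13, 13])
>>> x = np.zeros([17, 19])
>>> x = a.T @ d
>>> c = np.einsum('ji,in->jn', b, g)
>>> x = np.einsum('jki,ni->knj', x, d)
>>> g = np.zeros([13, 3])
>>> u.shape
(19, 3)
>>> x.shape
(13, 19, 13)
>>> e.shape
(19, 37)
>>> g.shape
(13, 3)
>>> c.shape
(19, 37)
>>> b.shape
(19, 3)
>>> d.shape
(19, 13)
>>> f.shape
(3, 3)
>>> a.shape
(19, 13, 13)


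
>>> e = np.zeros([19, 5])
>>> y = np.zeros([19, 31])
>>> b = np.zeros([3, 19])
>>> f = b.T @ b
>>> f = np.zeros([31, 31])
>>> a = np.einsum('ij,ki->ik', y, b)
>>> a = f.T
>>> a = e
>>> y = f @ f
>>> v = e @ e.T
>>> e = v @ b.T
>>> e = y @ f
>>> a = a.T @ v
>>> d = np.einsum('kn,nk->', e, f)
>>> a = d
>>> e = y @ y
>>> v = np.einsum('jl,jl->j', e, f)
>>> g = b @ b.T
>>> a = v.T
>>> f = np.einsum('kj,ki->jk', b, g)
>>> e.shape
(31, 31)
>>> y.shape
(31, 31)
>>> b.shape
(3, 19)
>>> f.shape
(19, 3)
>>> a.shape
(31,)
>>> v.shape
(31,)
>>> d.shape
()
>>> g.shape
(3, 3)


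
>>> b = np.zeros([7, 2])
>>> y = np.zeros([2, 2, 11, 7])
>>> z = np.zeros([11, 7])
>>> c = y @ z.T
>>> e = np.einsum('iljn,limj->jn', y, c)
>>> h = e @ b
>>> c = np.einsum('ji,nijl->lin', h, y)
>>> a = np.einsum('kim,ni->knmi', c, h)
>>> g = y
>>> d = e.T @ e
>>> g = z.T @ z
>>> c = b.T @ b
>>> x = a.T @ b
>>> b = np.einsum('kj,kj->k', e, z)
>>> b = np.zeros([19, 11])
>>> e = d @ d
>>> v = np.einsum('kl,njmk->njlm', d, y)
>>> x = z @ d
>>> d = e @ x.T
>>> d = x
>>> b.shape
(19, 11)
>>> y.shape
(2, 2, 11, 7)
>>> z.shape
(11, 7)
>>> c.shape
(2, 2)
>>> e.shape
(7, 7)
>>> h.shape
(11, 2)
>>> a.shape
(7, 11, 2, 2)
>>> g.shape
(7, 7)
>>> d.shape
(11, 7)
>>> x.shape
(11, 7)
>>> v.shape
(2, 2, 7, 11)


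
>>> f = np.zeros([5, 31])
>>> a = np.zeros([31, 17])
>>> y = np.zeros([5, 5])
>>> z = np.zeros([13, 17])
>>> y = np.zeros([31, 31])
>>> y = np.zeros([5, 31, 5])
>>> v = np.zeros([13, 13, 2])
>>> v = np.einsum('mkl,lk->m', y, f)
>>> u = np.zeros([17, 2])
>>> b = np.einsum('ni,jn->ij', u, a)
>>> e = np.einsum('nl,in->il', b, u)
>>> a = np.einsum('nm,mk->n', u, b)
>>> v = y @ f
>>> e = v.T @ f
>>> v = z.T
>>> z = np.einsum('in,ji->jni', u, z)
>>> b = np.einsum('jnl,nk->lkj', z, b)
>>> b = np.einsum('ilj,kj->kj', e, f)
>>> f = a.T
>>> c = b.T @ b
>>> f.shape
(17,)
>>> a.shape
(17,)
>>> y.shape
(5, 31, 5)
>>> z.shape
(13, 2, 17)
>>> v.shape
(17, 13)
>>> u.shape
(17, 2)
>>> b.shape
(5, 31)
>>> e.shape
(31, 31, 31)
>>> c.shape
(31, 31)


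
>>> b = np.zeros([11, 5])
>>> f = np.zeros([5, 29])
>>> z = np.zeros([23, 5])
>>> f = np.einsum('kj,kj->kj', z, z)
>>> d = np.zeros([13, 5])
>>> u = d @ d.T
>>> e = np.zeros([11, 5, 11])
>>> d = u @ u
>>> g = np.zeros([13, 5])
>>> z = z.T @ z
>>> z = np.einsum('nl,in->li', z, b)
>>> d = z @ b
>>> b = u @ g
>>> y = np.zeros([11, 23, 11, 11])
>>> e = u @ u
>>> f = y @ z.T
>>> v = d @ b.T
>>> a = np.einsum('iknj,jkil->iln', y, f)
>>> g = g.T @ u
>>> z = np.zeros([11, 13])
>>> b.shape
(13, 5)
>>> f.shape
(11, 23, 11, 5)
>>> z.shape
(11, 13)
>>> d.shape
(5, 5)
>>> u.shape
(13, 13)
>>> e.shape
(13, 13)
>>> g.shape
(5, 13)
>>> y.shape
(11, 23, 11, 11)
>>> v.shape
(5, 13)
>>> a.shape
(11, 5, 11)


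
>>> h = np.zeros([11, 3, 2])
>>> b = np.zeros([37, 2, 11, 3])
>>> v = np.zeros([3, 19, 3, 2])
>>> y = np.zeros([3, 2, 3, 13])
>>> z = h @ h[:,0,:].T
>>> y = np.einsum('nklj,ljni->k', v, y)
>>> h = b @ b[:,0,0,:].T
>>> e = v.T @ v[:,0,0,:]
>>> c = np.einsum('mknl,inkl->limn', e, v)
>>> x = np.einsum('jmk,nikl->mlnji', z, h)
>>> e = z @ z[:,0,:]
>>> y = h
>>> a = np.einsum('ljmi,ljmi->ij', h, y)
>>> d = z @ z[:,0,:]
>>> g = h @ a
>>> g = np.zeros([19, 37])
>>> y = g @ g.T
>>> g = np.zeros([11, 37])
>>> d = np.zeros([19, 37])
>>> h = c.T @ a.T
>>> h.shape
(19, 2, 3, 37)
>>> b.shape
(37, 2, 11, 3)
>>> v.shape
(3, 19, 3, 2)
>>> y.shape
(19, 19)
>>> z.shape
(11, 3, 11)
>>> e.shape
(11, 3, 11)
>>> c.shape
(2, 3, 2, 19)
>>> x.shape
(3, 37, 37, 11, 2)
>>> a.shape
(37, 2)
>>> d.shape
(19, 37)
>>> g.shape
(11, 37)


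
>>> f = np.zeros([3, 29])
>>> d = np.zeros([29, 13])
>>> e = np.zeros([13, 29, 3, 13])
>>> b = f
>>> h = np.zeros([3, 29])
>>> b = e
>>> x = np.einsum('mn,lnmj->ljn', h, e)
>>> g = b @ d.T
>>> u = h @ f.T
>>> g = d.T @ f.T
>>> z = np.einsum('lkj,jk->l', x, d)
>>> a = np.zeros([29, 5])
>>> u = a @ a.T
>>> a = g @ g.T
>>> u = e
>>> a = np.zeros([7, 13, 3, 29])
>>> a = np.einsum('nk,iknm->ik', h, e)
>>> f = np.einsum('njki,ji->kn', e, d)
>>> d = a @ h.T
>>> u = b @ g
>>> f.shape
(3, 13)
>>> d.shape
(13, 3)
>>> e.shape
(13, 29, 3, 13)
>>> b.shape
(13, 29, 3, 13)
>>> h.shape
(3, 29)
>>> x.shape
(13, 13, 29)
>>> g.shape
(13, 3)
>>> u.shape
(13, 29, 3, 3)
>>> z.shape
(13,)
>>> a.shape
(13, 29)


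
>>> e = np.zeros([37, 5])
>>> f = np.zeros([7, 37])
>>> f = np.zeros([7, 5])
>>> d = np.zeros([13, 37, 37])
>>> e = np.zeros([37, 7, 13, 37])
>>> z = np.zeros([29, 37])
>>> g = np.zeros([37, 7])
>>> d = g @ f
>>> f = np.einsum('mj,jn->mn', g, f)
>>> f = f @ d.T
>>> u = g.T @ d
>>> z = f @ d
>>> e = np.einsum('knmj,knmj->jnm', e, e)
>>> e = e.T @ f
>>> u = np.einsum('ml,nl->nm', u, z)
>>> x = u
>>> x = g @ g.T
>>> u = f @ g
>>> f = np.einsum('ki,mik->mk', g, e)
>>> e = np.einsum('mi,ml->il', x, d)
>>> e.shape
(37, 5)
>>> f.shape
(13, 37)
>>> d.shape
(37, 5)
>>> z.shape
(37, 5)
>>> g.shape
(37, 7)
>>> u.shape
(37, 7)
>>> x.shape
(37, 37)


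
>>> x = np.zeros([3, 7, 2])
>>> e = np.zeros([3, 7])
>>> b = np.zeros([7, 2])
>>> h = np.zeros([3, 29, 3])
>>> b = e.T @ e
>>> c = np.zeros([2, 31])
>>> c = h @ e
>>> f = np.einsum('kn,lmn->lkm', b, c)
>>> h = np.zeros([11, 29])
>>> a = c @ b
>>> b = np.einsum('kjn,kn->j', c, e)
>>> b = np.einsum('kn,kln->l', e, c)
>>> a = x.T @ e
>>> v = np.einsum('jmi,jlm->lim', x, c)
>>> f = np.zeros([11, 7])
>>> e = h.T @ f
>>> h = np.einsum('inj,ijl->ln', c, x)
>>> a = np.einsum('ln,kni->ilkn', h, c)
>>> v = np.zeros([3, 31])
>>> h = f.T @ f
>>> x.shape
(3, 7, 2)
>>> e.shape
(29, 7)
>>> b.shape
(29,)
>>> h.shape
(7, 7)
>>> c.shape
(3, 29, 7)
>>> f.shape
(11, 7)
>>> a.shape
(7, 2, 3, 29)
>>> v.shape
(3, 31)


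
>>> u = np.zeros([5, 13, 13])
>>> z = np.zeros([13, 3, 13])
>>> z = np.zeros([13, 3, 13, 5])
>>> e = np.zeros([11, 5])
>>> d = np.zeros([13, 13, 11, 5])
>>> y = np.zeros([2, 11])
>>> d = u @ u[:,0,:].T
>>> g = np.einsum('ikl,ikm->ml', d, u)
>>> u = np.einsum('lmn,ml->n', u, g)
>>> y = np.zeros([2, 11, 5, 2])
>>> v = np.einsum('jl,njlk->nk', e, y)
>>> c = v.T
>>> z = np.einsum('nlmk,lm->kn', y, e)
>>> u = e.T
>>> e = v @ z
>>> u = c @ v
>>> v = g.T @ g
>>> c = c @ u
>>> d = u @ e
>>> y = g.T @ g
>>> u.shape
(2, 2)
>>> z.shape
(2, 2)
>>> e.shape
(2, 2)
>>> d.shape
(2, 2)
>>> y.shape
(5, 5)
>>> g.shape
(13, 5)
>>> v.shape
(5, 5)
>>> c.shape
(2, 2)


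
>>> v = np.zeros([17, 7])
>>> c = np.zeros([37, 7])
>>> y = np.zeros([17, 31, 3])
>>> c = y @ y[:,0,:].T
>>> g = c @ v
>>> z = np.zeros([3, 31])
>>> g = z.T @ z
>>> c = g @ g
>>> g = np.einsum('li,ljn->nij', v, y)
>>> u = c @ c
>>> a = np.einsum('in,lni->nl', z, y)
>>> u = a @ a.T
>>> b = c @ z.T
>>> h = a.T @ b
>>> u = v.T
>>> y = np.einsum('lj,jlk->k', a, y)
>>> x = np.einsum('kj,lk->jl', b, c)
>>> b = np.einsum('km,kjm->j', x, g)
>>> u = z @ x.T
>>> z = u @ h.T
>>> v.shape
(17, 7)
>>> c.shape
(31, 31)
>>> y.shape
(3,)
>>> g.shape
(3, 7, 31)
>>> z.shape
(3, 17)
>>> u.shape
(3, 3)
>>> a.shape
(31, 17)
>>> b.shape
(7,)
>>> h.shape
(17, 3)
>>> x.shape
(3, 31)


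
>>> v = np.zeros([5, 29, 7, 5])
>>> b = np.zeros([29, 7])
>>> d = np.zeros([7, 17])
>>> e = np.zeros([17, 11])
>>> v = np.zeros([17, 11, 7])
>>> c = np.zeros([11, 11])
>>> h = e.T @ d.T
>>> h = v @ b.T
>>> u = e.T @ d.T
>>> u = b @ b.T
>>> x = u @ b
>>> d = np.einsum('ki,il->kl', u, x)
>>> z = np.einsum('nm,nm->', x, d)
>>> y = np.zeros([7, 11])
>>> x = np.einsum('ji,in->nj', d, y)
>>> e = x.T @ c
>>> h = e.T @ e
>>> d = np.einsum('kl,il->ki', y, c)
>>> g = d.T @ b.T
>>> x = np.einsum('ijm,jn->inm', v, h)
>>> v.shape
(17, 11, 7)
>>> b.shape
(29, 7)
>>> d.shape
(7, 11)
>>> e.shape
(29, 11)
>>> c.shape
(11, 11)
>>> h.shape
(11, 11)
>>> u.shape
(29, 29)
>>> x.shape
(17, 11, 7)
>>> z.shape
()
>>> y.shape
(7, 11)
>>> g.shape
(11, 29)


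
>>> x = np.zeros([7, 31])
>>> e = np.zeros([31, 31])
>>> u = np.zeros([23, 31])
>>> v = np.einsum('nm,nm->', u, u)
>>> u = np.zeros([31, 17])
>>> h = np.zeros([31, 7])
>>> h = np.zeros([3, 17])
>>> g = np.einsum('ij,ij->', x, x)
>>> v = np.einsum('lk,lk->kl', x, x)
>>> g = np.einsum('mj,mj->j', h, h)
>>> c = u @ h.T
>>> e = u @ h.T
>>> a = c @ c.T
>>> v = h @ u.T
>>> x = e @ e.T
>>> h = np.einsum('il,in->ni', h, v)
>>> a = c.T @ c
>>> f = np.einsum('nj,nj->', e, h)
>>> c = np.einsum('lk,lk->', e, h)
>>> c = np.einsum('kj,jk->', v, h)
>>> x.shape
(31, 31)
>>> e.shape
(31, 3)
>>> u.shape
(31, 17)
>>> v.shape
(3, 31)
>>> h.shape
(31, 3)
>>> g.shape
(17,)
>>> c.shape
()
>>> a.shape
(3, 3)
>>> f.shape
()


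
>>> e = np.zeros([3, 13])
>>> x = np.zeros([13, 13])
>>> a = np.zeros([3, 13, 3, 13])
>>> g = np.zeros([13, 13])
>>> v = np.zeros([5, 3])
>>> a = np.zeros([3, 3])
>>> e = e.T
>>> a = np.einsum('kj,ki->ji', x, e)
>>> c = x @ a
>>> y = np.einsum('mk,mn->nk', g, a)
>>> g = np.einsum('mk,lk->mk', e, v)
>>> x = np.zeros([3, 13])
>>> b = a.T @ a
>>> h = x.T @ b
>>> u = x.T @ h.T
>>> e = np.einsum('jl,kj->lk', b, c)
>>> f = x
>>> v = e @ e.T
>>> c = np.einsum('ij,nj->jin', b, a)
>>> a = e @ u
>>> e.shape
(3, 13)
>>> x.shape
(3, 13)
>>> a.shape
(3, 13)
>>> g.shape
(13, 3)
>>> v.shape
(3, 3)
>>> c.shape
(3, 3, 13)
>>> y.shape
(3, 13)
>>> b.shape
(3, 3)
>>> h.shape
(13, 3)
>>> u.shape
(13, 13)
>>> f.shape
(3, 13)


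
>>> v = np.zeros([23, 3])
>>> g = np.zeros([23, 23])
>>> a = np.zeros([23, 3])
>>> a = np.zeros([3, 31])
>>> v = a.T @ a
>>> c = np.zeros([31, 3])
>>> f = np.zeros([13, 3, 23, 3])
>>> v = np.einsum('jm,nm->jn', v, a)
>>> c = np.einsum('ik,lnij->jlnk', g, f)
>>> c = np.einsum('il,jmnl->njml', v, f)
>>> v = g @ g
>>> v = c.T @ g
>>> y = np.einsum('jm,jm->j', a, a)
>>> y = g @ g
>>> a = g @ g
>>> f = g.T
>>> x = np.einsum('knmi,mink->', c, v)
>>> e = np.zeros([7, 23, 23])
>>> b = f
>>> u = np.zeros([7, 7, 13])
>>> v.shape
(3, 3, 13, 23)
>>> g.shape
(23, 23)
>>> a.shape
(23, 23)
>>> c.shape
(23, 13, 3, 3)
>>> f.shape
(23, 23)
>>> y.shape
(23, 23)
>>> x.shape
()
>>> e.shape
(7, 23, 23)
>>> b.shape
(23, 23)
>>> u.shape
(7, 7, 13)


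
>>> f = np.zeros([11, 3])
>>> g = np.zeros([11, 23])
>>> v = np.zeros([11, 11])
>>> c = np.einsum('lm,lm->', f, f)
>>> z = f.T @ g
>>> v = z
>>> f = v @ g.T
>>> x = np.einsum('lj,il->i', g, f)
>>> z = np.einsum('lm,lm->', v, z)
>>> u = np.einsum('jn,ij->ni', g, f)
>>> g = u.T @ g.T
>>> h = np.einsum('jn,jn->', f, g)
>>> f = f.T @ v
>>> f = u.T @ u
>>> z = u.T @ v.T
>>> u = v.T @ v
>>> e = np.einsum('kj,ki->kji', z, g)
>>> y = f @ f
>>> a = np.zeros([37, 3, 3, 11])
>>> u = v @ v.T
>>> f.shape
(3, 3)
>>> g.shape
(3, 11)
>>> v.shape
(3, 23)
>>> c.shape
()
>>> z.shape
(3, 3)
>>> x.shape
(3,)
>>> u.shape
(3, 3)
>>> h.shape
()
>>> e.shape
(3, 3, 11)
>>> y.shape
(3, 3)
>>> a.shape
(37, 3, 3, 11)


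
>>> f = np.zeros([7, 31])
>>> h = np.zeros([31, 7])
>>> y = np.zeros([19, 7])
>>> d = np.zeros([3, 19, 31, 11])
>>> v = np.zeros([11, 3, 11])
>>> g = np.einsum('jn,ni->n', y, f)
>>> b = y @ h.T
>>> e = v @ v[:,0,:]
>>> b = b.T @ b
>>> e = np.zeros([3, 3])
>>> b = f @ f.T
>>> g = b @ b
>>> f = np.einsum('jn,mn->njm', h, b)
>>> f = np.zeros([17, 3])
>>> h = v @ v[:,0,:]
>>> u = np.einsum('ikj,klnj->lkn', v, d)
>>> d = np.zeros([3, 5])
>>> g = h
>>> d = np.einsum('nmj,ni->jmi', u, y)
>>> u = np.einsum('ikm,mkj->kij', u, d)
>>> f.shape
(17, 3)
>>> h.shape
(11, 3, 11)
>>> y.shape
(19, 7)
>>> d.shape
(31, 3, 7)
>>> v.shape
(11, 3, 11)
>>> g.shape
(11, 3, 11)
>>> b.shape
(7, 7)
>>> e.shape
(3, 3)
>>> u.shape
(3, 19, 7)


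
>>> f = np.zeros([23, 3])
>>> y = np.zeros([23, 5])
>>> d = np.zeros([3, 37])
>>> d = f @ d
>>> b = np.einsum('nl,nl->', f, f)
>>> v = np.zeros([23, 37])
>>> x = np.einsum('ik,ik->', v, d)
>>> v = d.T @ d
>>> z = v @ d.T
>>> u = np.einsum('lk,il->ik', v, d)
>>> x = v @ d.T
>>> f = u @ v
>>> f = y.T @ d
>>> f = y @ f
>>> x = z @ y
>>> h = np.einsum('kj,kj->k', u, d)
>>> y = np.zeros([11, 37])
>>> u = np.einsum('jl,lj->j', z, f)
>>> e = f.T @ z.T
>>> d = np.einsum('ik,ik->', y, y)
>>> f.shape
(23, 37)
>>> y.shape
(11, 37)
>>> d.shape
()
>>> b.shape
()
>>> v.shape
(37, 37)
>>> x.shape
(37, 5)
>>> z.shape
(37, 23)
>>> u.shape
(37,)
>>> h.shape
(23,)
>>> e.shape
(37, 37)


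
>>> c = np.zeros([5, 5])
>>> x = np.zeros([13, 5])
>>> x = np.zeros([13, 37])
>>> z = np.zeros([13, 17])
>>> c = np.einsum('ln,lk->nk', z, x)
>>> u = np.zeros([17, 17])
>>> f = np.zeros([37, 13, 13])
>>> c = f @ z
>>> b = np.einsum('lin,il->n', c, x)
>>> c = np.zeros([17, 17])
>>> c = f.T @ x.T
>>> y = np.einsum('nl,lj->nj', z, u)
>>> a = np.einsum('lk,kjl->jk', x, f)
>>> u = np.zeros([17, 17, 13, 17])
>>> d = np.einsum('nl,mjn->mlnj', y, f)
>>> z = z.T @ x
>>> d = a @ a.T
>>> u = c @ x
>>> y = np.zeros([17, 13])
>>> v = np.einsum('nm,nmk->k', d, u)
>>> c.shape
(13, 13, 13)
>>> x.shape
(13, 37)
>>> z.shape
(17, 37)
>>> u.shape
(13, 13, 37)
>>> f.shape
(37, 13, 13)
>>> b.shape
(17,)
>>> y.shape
(17, 13)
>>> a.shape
(13, 37)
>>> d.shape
(13, 13)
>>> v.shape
(37,)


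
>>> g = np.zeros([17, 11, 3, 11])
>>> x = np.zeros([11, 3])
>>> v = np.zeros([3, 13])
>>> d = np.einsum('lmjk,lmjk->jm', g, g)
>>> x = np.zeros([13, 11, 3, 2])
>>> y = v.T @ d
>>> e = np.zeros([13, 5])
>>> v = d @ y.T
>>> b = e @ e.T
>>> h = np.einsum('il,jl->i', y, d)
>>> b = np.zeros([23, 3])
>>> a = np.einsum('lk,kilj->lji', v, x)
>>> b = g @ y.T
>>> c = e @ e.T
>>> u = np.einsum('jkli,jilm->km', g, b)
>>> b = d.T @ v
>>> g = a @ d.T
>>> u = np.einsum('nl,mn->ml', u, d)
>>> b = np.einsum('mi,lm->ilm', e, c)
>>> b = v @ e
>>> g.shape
(3, 2, 3)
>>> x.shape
(13, 11, 3, 2)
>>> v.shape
(3, 13)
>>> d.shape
(3, 11)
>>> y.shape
(13, 11)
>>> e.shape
(13, 5)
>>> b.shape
(3, 5)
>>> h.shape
(13,)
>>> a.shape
(3, 2, 11)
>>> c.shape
(13, 13)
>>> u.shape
(3, 13)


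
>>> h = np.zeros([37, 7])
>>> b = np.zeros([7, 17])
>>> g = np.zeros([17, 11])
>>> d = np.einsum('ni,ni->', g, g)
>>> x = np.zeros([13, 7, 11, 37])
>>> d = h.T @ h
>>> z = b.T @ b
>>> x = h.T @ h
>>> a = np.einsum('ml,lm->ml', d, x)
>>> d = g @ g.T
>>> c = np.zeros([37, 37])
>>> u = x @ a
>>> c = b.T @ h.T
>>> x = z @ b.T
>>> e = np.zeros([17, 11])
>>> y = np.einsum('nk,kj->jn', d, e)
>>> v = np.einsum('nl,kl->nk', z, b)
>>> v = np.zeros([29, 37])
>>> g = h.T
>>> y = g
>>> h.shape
(37, 7)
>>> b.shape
(7, 17)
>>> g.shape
(7, 37)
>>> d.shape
(17, 17)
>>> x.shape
(17, 7)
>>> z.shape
(17, 17)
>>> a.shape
(7, 7)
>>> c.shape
(17, 37)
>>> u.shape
(7, 7)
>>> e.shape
(17, 11)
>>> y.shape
(7, 37)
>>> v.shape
(29, 37)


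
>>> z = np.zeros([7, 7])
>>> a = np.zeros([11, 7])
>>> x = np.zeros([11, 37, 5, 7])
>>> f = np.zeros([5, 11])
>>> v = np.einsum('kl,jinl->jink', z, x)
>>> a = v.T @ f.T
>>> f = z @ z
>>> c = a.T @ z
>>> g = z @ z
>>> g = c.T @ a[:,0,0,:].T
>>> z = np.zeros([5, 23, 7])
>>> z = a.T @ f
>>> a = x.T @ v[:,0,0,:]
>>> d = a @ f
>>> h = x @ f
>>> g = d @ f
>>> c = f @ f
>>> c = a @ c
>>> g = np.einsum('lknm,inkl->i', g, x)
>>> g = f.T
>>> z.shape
(5, 37, 5, 7)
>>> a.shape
(7, 5, 37, 7)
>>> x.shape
(11, 37, 5, 7)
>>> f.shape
(7, 7)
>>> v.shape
(11, 37, 5, 7)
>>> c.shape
(7, 5, 37, 7)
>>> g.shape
(7, 7)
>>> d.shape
(7, 5, 37, 7)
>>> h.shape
(11, 37, 5, 7)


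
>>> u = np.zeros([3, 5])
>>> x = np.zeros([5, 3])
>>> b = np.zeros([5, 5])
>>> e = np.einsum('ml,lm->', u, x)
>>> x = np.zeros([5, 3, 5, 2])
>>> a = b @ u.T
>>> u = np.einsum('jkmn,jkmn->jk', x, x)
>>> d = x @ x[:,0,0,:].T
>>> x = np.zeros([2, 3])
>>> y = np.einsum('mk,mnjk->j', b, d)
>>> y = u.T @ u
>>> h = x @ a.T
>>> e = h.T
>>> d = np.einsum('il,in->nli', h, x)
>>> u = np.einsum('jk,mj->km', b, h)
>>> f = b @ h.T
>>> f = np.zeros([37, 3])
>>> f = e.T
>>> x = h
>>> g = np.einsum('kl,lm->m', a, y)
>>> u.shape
(5, 2)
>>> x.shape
(2, 5)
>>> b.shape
(5, 5)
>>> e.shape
(5, 2)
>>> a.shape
(5, 3)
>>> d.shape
(3, 5, 2)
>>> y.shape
(3, 3)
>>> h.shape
(2, 5)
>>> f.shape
(2, 5)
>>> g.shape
(3,)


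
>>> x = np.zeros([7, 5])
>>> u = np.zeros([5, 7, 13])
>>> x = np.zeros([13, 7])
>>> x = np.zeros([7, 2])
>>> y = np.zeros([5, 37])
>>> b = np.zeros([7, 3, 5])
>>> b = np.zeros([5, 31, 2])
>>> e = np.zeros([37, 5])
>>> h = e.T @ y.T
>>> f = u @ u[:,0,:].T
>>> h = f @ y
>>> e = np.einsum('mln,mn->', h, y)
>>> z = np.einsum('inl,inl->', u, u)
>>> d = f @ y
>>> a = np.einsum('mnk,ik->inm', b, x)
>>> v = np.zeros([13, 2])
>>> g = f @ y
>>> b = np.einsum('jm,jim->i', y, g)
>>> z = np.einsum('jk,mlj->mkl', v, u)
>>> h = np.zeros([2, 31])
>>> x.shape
(7, 2)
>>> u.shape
(5, 7, 13)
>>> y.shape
(5, 37)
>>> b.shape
(7,)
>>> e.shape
()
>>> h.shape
(2, 31)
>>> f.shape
(5, 7, 5)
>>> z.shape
(5, 2, 7)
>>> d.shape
(5, 7, 37)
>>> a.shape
(7, 31, 5)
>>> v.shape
(13, 2)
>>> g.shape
(5, 7, 37)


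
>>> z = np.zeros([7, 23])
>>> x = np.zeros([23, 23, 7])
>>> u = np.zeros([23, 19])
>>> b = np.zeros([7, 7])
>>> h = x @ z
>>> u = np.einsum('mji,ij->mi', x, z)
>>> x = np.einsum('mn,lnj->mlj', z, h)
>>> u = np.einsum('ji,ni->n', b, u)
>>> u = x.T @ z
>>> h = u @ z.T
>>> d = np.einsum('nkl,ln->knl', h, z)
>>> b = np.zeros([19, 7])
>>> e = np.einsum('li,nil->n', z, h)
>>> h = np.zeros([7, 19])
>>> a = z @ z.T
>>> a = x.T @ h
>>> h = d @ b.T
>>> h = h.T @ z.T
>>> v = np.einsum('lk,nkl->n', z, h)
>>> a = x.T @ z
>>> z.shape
(7, 23)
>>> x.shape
(7, 23, 23)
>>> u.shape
(23, 23, 23)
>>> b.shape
(19, 7)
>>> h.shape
(19, 23, 7)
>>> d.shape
(23, 23, 7)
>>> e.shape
(23,)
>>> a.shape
(23, 23, 23)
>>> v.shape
(19,)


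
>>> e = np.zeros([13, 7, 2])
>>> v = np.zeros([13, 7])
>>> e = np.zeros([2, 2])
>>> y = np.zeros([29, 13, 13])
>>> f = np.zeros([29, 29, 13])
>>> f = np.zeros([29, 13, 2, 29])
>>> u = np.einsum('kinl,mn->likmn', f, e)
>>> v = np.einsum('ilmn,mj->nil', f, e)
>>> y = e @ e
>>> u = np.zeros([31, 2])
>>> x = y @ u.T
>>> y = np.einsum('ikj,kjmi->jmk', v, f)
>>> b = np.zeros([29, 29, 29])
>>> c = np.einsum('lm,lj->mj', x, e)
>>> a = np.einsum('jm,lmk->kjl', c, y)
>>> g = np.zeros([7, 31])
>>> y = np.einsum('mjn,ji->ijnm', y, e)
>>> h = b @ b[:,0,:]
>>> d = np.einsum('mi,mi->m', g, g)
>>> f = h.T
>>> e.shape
(2, 2)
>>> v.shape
(29, 29, 13)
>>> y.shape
(2, 2, 29, 13)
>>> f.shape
(29, 29, 29)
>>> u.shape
(31, 2)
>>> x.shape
(2, 31)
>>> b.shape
(29, 29, 29)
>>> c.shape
(31, 2)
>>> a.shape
(29, 31, 13)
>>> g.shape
(7, 31)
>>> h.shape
(29, 29, 29)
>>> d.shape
(7,)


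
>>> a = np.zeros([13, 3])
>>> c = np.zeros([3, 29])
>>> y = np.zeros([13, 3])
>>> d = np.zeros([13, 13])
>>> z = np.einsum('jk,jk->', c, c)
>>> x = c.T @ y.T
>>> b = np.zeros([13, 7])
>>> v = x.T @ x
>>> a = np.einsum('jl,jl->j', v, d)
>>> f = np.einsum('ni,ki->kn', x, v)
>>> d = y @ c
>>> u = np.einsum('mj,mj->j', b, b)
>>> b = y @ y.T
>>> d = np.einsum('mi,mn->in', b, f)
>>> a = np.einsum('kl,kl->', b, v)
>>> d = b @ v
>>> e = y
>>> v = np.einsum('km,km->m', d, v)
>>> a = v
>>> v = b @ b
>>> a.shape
(13,)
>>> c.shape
(3, 29)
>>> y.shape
(13, 3)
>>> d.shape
(13, 13)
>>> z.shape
()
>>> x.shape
(29, 13)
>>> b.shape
(13, 13)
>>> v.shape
(13, 13)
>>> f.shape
(13, 29)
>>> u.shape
(7,)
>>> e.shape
(13, 3)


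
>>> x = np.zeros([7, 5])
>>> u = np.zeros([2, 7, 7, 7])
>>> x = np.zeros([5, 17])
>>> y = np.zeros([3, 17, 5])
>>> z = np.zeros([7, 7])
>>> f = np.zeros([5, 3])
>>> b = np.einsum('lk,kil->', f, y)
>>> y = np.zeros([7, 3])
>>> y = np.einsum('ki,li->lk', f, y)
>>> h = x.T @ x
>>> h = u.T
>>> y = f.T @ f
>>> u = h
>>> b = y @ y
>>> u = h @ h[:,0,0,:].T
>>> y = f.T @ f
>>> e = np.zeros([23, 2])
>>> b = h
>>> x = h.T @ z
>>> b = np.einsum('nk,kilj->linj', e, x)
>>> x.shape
(2, 7, 7, 7)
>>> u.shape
(7, 7, 7, 7)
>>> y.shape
(3, 3)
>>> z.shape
(7, 7)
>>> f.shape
(5, 3)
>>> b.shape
(7, 7, 23, 7)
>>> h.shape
(7, 7, 7, 2)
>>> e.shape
(23, 2)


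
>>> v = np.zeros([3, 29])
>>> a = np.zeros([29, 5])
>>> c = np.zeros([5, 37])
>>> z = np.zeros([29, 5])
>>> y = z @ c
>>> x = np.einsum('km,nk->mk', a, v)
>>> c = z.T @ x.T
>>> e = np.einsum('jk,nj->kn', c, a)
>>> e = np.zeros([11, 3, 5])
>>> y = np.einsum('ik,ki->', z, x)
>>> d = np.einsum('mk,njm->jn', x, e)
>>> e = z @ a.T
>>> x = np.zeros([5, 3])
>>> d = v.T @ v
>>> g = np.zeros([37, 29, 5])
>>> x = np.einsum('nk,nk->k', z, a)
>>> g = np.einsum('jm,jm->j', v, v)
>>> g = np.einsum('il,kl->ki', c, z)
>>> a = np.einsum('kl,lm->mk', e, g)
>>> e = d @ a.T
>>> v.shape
(3, 29)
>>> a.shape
(5, 29)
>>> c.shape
(5, 5)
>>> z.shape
(29, 5)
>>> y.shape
()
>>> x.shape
(5,)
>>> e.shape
(29, 5)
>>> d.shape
(29, 29)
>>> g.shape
(29, 5)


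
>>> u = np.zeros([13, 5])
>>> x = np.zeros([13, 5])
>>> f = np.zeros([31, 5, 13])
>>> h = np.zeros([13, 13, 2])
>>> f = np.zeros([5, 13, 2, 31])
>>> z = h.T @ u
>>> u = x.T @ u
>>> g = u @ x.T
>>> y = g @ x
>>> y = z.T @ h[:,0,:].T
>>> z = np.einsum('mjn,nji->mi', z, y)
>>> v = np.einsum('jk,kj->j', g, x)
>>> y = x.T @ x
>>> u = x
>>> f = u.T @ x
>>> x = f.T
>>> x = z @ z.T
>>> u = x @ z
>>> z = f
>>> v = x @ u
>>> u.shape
(2, 13)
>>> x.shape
(2, 2)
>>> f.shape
(5, 5)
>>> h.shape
(13, 13, 2)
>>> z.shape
(5, 5)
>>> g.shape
(5, 13)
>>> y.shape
(5, 5)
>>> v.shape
(2, 13)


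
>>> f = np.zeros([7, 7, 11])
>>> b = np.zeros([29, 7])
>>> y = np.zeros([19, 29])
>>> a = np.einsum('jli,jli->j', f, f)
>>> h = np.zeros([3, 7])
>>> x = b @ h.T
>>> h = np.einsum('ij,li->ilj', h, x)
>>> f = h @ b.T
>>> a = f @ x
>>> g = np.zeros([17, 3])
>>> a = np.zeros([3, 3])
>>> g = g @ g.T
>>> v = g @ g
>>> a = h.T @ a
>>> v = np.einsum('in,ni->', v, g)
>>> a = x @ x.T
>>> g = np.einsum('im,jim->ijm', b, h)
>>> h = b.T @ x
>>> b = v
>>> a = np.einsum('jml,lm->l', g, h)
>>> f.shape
(3, 29, 29)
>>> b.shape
()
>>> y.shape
(19, 29)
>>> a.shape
(7,)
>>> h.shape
(7, 3)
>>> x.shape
(29, 3)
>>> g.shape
(29, 3, 7)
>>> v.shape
()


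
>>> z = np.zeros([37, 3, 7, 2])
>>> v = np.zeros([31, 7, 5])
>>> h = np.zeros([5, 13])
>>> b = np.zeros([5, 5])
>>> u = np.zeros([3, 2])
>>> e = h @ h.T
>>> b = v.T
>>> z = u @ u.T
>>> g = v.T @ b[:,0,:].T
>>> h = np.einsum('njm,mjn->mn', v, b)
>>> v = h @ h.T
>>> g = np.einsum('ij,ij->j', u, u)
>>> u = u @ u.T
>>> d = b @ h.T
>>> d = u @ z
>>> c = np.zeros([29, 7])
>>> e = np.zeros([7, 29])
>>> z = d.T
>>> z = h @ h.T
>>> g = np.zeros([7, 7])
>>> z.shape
(5, 5)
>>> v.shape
(5, 5)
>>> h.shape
(5, 31)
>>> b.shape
(5, 7, 31)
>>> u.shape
(3, 3)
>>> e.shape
(7, 29)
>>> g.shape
(7, 7)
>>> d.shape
(3, 3)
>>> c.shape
(29, 7)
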